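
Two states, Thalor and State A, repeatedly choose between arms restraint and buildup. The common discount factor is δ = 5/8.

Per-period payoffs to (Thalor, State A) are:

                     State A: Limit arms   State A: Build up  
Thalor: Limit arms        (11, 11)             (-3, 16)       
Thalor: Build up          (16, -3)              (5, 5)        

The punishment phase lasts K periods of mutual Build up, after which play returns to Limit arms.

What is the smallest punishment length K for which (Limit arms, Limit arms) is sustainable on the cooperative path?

Need Σ_{k=1}^{K} δ^k ≥ (16−11)/(11−5) = 0.8333 at δ = 5/8.
At K = 1 the sum is 0.6250 < 0.8333; at K = 2 it is 1.0156 ≥ 0.8333.
So the minimum punishment length is K = 2.

2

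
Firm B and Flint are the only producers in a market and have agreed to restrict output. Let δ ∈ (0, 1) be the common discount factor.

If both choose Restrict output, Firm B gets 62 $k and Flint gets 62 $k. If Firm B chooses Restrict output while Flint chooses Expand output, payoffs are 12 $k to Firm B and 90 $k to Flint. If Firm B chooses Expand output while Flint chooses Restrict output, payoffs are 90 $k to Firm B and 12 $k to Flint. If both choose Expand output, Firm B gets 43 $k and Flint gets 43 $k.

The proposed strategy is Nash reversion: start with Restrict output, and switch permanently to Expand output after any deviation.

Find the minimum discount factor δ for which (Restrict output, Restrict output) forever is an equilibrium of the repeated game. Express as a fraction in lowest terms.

62/(1−δ) ≥ 90 + 43δ/(1−δ)
62 ≥ 90 − 47δ
δ ≥ 28/47.

28/47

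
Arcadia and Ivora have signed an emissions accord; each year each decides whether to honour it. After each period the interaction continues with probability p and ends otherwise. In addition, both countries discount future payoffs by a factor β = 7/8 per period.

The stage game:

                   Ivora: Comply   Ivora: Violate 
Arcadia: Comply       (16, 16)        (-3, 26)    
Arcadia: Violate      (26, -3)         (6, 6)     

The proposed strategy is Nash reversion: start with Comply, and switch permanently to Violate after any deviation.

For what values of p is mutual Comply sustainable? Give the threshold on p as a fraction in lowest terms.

4/7

With continuation probability p and discount β, the effective per-period discount factor is βp.
Grim-trigger IC: βp ≥ (26−16)/(26−6) = 1/2.
So p ≥ (1/2)/(7/8) = 4/7.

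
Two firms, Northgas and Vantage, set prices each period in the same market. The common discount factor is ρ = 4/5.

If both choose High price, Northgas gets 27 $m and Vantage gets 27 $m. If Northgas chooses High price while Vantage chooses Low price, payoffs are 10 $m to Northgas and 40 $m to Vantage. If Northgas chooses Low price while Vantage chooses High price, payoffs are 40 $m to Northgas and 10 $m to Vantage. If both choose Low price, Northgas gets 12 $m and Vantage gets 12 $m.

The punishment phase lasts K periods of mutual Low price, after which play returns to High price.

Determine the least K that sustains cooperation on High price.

IC: ρ(1−ρ^K)/(1−ρ) ≥ (40−27)/(27−12) = 13/15.
With ρ = 4/5: need 1 − ρ^K ≥ 13/15·(1−4/5)/(4/5), i.e. ρ^K ≤ 0.7833.
Since (4/5)^1 = 0.8000 and (4/5)^2 = 0.6400, the smallest such K is 2.

2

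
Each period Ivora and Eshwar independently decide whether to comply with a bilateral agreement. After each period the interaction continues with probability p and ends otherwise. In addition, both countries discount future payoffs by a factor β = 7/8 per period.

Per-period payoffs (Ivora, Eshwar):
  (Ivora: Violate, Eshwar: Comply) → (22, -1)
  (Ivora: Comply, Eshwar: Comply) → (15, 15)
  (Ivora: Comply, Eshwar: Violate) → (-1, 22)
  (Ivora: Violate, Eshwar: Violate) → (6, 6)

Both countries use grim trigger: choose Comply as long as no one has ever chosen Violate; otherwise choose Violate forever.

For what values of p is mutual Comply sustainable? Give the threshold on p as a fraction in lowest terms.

Expected continuation weight on next period's payoff is β·p = 7/8·p, which plays the role of the discount factor.
Cooperation requires 7/8·p ≥ (22−15)/(22−6) = 7/16, hence p ≥ 1/2.

1/2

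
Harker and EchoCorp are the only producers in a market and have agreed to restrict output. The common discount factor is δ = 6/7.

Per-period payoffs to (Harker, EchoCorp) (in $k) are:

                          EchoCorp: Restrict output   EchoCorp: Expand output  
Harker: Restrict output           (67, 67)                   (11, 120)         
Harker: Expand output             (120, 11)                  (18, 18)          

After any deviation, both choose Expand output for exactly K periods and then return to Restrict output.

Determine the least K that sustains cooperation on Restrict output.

2

No profitable deviation requires (67−18)(δ+…+δ^K) ≥ 120−67, i.e. δ+…+δ^K ≥ 53/49 ≈ 1.0816.
With δ = 6/7, the partial sums are K=1: 0.8571, K=2: 1.5918.
K = 2 is the first length at which the sum reaches 1.0816.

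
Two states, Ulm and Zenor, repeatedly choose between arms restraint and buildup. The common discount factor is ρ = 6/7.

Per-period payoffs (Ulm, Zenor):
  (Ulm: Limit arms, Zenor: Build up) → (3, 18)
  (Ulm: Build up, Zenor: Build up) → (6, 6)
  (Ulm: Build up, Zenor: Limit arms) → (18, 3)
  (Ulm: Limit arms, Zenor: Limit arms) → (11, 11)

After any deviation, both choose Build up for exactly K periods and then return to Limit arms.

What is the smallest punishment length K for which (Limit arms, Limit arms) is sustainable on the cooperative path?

2

No profitable deviation requires (11−6)(ρ+…+ρ^K) ≥ 18−11, i.e. ρ+…+ρ^K ≥ 7/5 ≈ 1.4000.
With ρ = 6/7, the partial sums are K=1: 0.8571, K=2: 1.5918.
K = 2 is the first length at which the sum reaches 1.4000.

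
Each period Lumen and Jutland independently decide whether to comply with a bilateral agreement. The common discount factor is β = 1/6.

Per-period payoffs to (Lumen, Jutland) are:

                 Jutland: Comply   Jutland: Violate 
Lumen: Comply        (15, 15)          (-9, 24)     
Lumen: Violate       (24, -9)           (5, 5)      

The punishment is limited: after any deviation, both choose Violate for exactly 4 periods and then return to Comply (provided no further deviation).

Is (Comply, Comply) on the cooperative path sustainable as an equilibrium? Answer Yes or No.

Comparing payoff streams over the 5 periods until play realigns: cooperate → 15(1+β+…+β^4); deviate → 24 + 5(β+…+β^4).
Cooperation is sustained iff (15−5)(β+…+β^4) ≥ 24−15.
β+…+β^4 = 1/6·(1−(1/6)^4)/(1−1/6) = 0.1998, and (24−15)/(15−5) = 0.9000.
0.1998 < 0.9000, so cooperation is not sustainable.

No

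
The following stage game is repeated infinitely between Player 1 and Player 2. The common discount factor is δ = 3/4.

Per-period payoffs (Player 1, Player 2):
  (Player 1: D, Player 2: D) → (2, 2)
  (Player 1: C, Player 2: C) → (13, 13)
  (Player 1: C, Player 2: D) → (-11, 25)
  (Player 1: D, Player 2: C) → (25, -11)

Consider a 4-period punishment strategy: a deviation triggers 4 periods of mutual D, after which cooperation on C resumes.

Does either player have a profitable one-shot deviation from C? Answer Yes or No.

No

A one-shot deviation gives 25 now, then 2 for 4 periods, then back to 13.
Gain from deviating: (25−13) today; loss: (13−2) in each of the next 4 periods.
No-deviation condition: (13−2)(δ+…+δ^4) ≥ 25−13, i.e. δ+…+δ^4 ≥ 12/11.
At δ = 3/4: δ+…+δ^4 = 2.0508 ≥ 1.0909.
So cooperation is sustainable.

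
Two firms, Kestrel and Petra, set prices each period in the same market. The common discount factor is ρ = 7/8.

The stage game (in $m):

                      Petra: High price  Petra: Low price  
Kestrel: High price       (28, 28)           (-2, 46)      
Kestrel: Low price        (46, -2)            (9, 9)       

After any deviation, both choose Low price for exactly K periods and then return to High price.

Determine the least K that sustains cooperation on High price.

2

No profitable deviation requires (28−9)(ρ+…+ρ^K) ≥ 46−28, i.e. ρ+…+ρ^K ≥ 18/19 ≈ 0.9474.
With ρ = 7/8, the partial sums are K=1: 0.8750, K=2: 1.6406.
K = 2 is the first length at which the sum reaches 0.9474.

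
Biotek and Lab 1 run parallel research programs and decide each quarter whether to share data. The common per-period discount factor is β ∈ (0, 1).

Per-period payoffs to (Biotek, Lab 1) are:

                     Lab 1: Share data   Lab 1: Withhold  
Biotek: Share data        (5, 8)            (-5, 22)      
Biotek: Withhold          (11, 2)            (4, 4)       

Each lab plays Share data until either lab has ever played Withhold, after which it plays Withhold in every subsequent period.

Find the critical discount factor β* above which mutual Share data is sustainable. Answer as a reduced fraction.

6/7

Biotek: cooperation gives 5 each period; deviation gives 11 once then 4 forever.
  5/(1−β) ≥ 11 + 4β/(1−β) ⇒ β ≥ 6/7.
Lab 1: cooperation gives 8 each period; deviation gives 22 once then 4 forever.
  β ≥ 14/18 = 7/9.
Both must hold, so the binding constraint is Biotek's: β ≥ 6/7.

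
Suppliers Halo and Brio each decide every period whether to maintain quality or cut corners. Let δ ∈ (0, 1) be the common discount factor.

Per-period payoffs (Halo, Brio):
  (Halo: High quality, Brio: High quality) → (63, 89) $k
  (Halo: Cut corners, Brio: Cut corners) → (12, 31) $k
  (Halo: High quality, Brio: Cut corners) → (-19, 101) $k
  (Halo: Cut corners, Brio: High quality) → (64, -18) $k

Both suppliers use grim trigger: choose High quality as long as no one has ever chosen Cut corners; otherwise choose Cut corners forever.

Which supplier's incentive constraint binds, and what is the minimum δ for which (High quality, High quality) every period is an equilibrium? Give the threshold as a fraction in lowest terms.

Halo's threshold: (64−63)/(64−12) = 1/52.
Brio's threshold: (101−89)/(101−31) = 6/35.
1/52 < 6/35, so Brio binds and δ* = 6/35.

Brio; δ ≥ 6/35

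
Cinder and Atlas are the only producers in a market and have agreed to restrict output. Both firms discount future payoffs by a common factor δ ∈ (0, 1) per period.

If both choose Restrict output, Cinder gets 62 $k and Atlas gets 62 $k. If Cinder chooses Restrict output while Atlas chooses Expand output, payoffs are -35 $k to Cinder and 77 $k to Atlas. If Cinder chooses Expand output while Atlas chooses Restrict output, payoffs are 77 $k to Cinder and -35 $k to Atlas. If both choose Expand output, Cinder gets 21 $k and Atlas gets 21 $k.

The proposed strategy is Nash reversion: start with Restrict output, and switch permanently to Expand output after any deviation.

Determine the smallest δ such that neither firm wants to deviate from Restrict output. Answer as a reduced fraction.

Cooperation forever yields 62 each period: 62/(1−δ).
Deviating yields 77 once, then 21 forever: 77 + 21δ/(1−δ).
No profitable deviation requires 62/(1−δ) ≥ 77 + 21δ/(1−δ).
Multiplying by (1−δ): 62 ≥ 77(1−δ) + 21δ = 77 − 56δ.
So 56δ ≥ 15, i.e. δ ≥ 15/56.

15/56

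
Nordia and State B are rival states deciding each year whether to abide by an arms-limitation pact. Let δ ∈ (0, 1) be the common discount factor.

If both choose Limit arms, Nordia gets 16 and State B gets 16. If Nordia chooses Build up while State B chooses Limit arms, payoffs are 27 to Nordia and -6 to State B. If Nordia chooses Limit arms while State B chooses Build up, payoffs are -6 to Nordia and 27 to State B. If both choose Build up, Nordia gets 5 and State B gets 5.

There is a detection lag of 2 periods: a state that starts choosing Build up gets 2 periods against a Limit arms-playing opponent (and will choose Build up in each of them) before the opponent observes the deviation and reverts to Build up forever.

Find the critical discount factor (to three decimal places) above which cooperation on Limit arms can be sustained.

The best deviation is to choose Build up for all 2 undetected periods, earning 27 each, then 5 forever once detected.
Deviation value: 27(1−δ^2)/(1−δ) + 5δ^2/(1−δ); cooperation value: 16/(1−δ).
IC: 16 ≥ 27(1−δ^2) + 5δ^2 = 27 − 22δ^2.
So δ^2 ≥ 11/22 = 1/2, giving δ ≥ (1/2)^(1/2) ≈ 0.707.

0.707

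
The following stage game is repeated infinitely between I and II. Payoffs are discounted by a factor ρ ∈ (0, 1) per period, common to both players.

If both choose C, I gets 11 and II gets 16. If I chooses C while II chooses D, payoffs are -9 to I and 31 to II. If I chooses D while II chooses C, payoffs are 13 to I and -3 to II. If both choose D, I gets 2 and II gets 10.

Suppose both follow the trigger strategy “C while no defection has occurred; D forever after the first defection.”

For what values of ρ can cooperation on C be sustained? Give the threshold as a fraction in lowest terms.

I: cooperation gives 11 each period; deviation gives 13 once then 2 forever.
  11/(1−ρ) ≥ 13 + 2ρ/(1−ρ) ⇒ ρ ≥ 2/11.
II: cooperation gives 16 each period; deviation gives 31 once then 10 forever.
  ρ ≥ 15/21 = 5/7.
Both must hold, so the binding constraint is II's: ρ ≥ 5/7.

5/7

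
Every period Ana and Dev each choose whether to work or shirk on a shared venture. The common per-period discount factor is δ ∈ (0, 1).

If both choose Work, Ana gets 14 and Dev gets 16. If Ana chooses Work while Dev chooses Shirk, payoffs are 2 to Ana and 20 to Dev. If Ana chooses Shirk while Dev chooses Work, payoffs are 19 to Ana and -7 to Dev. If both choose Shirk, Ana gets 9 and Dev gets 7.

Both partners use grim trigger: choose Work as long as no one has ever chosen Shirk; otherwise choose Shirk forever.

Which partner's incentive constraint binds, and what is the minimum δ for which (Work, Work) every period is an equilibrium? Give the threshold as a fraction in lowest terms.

Ana; δ ≥ 1/2

Ana: cooperation gives 14 each period; deviation gives 19 once then 9 forever.
  14/(1−δ) ≥ 19 + 9δ/(1−δ) ⇒ δ ≥ 5/10 = 1/2.
Dev: cooperation gives 16 each period; deviation gives 20 once then 7 forever.
  δ ≥ 4/13.
Both must hold, so the binding constraint is Ana's: δ ≥ 1/2.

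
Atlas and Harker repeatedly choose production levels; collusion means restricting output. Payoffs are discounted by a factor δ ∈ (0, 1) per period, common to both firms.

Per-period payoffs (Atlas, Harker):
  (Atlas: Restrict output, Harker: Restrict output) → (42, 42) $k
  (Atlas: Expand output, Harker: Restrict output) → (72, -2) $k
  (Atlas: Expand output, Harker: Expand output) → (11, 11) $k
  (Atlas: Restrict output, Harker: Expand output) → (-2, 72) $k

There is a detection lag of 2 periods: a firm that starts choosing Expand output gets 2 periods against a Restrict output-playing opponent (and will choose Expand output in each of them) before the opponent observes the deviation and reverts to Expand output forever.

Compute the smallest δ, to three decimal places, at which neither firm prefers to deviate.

A deviator earns 72 for 2 periods, then 11 forever; cooperating earns 42 forever. Multiplying the IC by (1−δ):
42 ≥ 72(1−δ^2) + 11δ^2, so 61·δ^2 ≥ 30 and δ^2 ≥ 30/61.
δ ≥ (30/61)^(1/2) ≈ 0.701.

0.701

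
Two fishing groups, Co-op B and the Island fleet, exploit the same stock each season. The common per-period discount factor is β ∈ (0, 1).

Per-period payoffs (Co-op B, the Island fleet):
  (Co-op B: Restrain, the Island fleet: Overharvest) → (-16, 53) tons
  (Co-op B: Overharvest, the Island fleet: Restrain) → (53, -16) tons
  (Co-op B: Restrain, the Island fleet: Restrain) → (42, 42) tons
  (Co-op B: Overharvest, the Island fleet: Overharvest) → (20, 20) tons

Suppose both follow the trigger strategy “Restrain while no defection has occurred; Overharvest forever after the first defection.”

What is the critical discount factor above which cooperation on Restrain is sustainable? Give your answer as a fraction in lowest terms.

1/3

Cooperation forever yields 42 each period: 42/(1−β).
Deviating yields 53 once, then 20 forever: 53 + 20β/(1−β).
No profitable deviation requires 42/(1−β) ≥ 53 + 20β/(1−β).
Multiplying by (1−β): 42 ≥ 53(1−β) + 20β = 53 − 33β.
So 33β ≥ 11, i.e. β ≥ 11/33 = 1/3.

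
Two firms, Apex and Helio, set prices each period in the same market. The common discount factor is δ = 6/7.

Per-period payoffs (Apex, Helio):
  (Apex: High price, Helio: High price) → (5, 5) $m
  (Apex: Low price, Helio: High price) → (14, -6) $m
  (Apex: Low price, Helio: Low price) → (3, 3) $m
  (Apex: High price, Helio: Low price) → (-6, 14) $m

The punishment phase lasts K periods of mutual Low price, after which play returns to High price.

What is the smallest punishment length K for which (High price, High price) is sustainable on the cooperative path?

9

IC: δ(1−δ^K)/(1−δ) ≥ (14−5)/(5−3) = 9/2.
With δ = 6/7: need 1 − δ^K ≥ 9/2·(1−6/7)/(6/7), i.e. δ^K ≤ 0.2500.
Since (6/7)^8 = 0.2914 and (6/7)^9 = 0.2497, the smallest such K is 9.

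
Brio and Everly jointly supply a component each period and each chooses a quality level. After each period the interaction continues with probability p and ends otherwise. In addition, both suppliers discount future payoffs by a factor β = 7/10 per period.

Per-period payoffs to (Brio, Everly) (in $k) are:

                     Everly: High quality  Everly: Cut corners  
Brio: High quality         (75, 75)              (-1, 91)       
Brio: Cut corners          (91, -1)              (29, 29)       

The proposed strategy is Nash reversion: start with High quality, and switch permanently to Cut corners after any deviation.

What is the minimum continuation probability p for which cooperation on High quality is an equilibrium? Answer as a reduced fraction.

With continuation probability p and discount β, the effective per-period discount factor is βp.
Grim-trigger IC: βp ≥ (91−75)/(91−29) = 8/31.
So p ≥ (8/31)/(7/10) = 80/217.

80/217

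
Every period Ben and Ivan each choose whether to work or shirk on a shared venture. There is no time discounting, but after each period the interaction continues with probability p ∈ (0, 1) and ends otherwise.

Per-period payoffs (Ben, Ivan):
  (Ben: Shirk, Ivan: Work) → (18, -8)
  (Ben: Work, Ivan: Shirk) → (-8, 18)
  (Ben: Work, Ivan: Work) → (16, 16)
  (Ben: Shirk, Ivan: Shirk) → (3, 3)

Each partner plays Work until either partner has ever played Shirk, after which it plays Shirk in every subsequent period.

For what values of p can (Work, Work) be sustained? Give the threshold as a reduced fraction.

2/15

With no time discounting, the continuation probability p plays the role of the discount factor.
Grim-trigger IC: 16/(1−p) ≥ 18 + 3p/(1−p) ⇒ p ≥ (18−16)/(18−3) = 2/15.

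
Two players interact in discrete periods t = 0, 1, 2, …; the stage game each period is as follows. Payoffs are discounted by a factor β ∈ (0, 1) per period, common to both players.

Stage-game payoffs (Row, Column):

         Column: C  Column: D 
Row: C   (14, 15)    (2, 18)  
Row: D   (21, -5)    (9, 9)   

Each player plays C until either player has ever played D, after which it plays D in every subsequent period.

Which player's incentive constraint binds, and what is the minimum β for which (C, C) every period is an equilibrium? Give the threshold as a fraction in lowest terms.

Row: cooperation gives 14 each period; deviation gives 21 once then 9 forever.
  14/(1−β) ≥ 21 + 9β/(1−β) ⇒ β ≥ 7/12.
Column: cooperation gives 15 each period; deviation gives 18 once then 9 forever.
  β ≥ 3/9 = 1/3.
Both must hold, so the binding constraint is Row's: β ≥ 7/12.

Row; β ≥ 7/12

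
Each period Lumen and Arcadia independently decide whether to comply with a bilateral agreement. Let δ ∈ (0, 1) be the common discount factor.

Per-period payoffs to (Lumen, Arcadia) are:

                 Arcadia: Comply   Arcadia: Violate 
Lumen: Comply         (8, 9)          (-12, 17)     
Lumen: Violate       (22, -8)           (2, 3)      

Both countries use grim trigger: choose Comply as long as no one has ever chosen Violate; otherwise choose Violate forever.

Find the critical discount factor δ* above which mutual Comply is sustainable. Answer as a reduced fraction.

For Lumen: deviation gain 22−8 = 14, per-period punishment loss 8−2 = 6. IC gives δ ≥ 14/20 = 7/10.
For Arcadia: gain 8, loss 6 per period, so δ ≥ 8/14 = 4/7.
The tighter constraint is Lumen's, so cooperation needs δ ≥ 7/10.

7/10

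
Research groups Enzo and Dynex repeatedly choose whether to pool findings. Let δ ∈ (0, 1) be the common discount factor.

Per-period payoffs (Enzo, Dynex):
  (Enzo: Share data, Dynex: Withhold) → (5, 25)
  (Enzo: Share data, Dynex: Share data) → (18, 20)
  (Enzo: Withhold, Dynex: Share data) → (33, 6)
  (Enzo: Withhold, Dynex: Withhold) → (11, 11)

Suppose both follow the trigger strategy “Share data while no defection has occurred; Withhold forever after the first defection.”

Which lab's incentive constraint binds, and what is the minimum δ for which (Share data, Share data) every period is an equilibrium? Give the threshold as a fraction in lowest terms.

Enzo's threshold: (33−18)/(33−11) = 15/22.
Dynex's threshold: (25−20)/(25−11) = 5/14.
15/22 > 5/14, so Enzo binds and δ* = 15/22.

Enzo; δ ≥ 15/22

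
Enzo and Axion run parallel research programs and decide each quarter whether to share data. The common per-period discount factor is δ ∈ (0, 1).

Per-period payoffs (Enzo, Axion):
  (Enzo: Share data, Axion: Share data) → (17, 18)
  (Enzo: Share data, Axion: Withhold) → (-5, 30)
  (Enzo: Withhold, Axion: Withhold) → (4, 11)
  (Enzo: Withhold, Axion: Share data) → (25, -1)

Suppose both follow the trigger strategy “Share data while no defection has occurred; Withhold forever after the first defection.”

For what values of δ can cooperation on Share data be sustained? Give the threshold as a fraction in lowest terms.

12/19

For Enzo: deviation gain 25−17 = 8, per-period punishment loss 17−4 = 13. IC gives δ ≥ 8/21.
For Axion: gain 12, loss 7 per period, so δ ≥ 12/19.
The tighter constraint is Axion's, so cooperation needs δ ≥ 12/19.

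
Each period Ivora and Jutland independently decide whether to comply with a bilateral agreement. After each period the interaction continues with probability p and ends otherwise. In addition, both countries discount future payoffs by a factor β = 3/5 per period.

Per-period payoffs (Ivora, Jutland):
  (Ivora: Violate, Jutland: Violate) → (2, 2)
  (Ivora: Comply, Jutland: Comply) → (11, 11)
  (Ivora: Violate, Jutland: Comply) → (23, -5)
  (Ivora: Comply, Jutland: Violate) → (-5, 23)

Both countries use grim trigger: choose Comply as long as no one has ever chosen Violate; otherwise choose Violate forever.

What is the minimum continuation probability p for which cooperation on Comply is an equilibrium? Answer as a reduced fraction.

Expected continuation weight on next period's payoff is β·p = 3/5·p, which plays the role of the discount factor.
Cooperation requires 3/5·p ≥ (23−11)/(23−2) = 4/7, hence p ≥ 20/21.

20/21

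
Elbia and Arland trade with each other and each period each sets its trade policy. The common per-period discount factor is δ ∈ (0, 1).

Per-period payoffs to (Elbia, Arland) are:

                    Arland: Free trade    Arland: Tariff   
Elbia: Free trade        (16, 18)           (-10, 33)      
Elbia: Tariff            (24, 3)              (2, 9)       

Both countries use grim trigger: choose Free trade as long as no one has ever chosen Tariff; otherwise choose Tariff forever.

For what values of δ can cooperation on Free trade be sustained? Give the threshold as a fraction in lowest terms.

5/8

Elbia's threshold: (24−16)/(24−2) = 4/11.
Arland's threshold: (33−18)/(33−9) = 5/8.
4/11 < 5/8, so Arland binds and δ* = 5/8.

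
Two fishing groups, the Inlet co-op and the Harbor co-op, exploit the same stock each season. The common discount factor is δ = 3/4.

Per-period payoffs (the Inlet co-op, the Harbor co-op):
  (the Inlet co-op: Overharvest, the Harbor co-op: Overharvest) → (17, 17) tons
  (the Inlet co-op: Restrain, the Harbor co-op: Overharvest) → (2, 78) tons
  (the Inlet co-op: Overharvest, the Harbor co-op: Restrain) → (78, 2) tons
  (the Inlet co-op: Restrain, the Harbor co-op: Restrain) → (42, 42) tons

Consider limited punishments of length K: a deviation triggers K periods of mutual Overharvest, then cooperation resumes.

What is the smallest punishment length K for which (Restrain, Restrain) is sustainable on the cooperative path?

3

Need Σ_{k=1}^{K} δ^k ≥ (78−42)/(42−17) = 1.4400 at δ = 3/4.
At K = 2 the sum is 1.3125 < 1.4400; at K = 3 it is 1.7344 ≥ 1.4400.
So the minimum punishment length is K = 3.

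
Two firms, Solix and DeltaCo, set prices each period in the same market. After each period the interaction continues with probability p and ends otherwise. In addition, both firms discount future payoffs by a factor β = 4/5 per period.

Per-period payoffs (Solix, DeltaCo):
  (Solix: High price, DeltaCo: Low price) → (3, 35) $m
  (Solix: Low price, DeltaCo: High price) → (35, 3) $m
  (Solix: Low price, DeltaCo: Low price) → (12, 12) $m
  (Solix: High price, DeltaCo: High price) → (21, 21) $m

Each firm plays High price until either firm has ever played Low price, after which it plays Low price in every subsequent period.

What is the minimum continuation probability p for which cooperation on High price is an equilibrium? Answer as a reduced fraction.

35/46

With continuation probability p and discount β, the effective per-period discount factor is βp.
Grim-trigger IC: βp ≥ (35−21)/(35−12) = 14/23.
So p ≥ (14/23)/(4/5) = 35/46.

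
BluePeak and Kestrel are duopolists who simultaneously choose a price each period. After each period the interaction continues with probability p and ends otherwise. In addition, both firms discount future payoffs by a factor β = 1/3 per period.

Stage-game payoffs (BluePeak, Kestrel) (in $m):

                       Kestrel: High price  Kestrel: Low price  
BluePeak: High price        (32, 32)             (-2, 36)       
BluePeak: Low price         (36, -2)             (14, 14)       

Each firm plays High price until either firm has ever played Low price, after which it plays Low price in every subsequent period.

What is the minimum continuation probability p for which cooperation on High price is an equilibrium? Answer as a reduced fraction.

Expected continuation weight on next period's payoff is β·p = 1/3·p, which plays the role of the discount factor.
Cooperation requires 1/3·p ≥ (36−32)/(36−14) = 2/11, hence p ≥ 6/11.

6/11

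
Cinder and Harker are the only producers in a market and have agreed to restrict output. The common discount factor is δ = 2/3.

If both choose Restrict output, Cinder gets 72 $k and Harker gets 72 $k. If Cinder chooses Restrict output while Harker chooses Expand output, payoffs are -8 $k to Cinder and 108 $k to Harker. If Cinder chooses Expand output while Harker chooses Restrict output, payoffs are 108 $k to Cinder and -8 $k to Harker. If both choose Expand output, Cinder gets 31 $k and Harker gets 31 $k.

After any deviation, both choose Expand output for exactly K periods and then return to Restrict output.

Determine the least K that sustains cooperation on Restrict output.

Need Σ_{k=1}^{K} δ^k ≥ (108−72)/(72−31) = 0.8780 at δ = 2/3.
At K = 1 the sum is 0.6667 < 0.8780; at K = 2 it is 1.1111 ≥ 0.8780.
So the minimum punishment length is K = 2.

2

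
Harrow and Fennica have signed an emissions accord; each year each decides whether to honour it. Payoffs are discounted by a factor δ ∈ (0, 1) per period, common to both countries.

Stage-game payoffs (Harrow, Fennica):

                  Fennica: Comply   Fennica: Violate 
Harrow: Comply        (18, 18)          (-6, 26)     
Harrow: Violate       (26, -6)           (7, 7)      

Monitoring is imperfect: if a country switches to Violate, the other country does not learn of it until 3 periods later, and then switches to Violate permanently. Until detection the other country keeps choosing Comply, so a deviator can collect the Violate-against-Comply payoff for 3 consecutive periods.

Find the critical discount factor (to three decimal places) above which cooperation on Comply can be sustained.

0.750

Deviating for the 3 undetected periods gains 26−18 = 8 per period over cooperation, then loses 18−7 = 11 per period forever once punishment starts.
Gain: 8(1 + δ + … + δ^2); loss: 11·δ^3/(1−δ).
No profitable deviation ⇔ 8(1−δ^3) ≤ 11·δ^3, i.e. δ^3 ≥ 8/(8+11) = 8/19.
Hence δ ≥ (8/19)^(1/3) ≈ 0.750.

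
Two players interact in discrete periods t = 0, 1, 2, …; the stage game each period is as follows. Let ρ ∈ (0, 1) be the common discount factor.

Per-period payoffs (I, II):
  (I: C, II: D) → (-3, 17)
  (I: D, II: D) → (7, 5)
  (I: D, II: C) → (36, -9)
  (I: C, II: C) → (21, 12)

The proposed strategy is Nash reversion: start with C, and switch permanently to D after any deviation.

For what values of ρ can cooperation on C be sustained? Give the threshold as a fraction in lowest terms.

15/29

I: cooperation gives 21 each period; deviation gives 36 once then 7 forever.
  21/(1−ρ) ≥ 36 + 7ρ/(1−ρ) ⇒ ρ ≥ 15/29.
II: cooperation gives 12 each period; deviation gives 17 once then 5 forever.
  ρ ≥ 5/12.
Both must hold, so the binding constraint is I's: ρ ≥ 15/29.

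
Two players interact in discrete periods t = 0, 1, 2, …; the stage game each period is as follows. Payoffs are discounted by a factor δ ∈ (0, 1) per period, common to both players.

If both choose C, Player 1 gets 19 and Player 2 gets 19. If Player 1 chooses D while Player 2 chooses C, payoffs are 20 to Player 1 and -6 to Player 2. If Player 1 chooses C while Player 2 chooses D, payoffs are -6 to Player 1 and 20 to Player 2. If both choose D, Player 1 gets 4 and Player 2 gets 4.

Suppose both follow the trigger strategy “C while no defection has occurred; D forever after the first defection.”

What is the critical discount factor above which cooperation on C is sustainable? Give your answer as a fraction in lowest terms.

One-period gain from deviating is 20 − 19 = 1. The loss is 19 − 4 = 15 in every subsequent period, with present value 15·δ/(1−δ).
Deviation is unprofitable when 15·δ/(1−δ) ≥ 1, i.e. δ/(1−δ) ≥ 1/15.
Equivalently δ ≥ 1/(1+15) = 1/16.

1/16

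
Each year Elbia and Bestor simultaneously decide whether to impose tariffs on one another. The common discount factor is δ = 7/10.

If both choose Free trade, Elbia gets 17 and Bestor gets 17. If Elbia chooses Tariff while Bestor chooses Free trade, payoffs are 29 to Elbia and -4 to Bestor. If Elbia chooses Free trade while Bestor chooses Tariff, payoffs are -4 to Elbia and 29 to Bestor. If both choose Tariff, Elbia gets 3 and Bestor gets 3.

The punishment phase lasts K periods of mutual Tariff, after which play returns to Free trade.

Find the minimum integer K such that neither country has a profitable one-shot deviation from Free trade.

2

No profitable deviation requires (17−3)(δ+…+δ^K) ≥ 29−17, i.e. δ+…+δ^K ≥ 6/7 ≈ 0.8571.
With δ = 7/10, the partial sums are K=1: 0.7000, K=2: 1.1900.
K = 2 is the first length at which the sum reaches 0.8571.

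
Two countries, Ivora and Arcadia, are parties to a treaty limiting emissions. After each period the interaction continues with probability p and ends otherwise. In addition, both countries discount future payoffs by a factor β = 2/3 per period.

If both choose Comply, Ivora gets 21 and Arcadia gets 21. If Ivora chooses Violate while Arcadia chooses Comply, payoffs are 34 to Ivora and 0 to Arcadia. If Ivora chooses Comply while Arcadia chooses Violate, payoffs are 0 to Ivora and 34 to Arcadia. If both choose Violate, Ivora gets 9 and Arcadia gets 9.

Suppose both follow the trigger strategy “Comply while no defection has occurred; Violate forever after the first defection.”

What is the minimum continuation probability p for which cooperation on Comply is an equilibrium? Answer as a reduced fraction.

Expected continuation weight on next period's payoff is β·p = 2/3·p, which plays the role of the discount factor.
Cooperation requires 2/3·p ≥ (34−21)/(34−9) = 13/25, hence p ≥ 39/50.

39/50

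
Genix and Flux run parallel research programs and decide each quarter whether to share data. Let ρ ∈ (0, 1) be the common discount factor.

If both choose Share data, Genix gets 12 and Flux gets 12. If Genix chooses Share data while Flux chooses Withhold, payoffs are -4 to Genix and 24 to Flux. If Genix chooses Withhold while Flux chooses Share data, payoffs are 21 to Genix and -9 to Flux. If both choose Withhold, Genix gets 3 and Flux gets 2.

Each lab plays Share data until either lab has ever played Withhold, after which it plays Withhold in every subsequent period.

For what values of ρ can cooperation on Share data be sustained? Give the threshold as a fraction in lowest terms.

6/11

For Genix: deviation gain 21−12 = 9, per-period punishment loss 12−3 = 9. IC gives ρ ≥ 9/18 = 1/2.
For Flux: gain 12, loss 10 per period, so ρ ≥ 12/22 = 6/11.
The tighter constraint is Flux's, so cooperation needs ρ ≥ 6/11.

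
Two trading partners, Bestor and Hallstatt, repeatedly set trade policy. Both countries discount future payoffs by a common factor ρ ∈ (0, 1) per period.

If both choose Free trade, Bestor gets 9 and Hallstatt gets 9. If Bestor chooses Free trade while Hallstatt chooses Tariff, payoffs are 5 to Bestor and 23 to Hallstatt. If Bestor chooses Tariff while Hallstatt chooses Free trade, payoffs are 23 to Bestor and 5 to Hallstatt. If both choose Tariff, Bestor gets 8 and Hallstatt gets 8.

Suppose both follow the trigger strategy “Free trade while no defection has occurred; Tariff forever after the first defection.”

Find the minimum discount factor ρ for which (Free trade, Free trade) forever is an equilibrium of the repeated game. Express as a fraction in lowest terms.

14/15

One-period gain from deviating is 23 − 9 = 14. The loss is 9 − 8 = 1 in every subsequent period, with present value 1·ρ/(1−ρ).
Deviation is unprofitable when 1·ρ/(1−ρ) ≥ 14, i.e. ρ/(1−ρ) ≥ 14.
Equivalently ρ ≥ 14/(14+1) = 14/15.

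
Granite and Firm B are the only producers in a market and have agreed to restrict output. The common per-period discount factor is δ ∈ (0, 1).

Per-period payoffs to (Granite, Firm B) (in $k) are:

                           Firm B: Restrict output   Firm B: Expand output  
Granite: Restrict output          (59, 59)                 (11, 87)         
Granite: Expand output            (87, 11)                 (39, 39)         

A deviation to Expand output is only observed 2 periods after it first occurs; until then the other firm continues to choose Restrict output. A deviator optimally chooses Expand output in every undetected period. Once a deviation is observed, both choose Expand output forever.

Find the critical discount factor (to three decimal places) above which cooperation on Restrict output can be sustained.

A deviator earns 87 for 2 periods, then 39 forever; cooperating earns 59 forever. Multiplying the IC by (1−δ):
59 ≥ 87(1−δ^2) + 39δ^2, so 48·δ^2 ≥ 28 and δ^2 ≥ 7/12.
δ ≥ (7/12)^(1/2) ≈ 0.764.

0.764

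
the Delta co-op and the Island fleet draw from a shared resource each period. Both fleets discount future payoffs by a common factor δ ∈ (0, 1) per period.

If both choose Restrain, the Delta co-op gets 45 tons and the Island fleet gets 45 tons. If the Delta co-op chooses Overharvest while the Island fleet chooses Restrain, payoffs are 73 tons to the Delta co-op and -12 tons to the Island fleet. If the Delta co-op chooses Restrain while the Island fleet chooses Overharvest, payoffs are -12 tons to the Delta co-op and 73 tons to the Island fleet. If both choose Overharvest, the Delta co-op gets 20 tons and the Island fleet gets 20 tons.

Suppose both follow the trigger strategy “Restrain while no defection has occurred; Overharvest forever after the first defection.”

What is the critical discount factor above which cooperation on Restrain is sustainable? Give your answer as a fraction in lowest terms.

Cooperation forever yields 45 each period: 45/(1−δ).
Deviating yields 73 once, then 20 forever: 73 + 20δ/(1−δ).
No profitable deviation requires 45/(1−δ) ≥ 73 + 20δ/(1−δ).
Multiplying by (1−δ): 45 ≥ 73(1−δ) + 20δ = 73 − 53δ.
So 53δ ≥ 28, i.e. δ ≥ 28/53.

28/53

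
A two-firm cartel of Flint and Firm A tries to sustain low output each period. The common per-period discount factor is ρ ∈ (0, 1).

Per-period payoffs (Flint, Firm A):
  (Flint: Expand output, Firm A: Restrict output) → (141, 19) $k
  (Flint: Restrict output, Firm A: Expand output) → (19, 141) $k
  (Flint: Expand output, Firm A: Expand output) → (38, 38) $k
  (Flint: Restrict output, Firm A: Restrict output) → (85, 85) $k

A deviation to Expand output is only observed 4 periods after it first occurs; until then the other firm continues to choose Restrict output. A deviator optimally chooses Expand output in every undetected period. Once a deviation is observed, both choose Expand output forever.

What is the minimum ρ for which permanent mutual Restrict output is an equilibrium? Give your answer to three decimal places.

Deviating for the 4 undetected periods gains 141−85 = 56 per period over cooperation, then loses 85−38 = 47 per period forever once punishment starts.
Gain: 56(1 + ρ + … + ρ^3); loss: 47·ρ^4/(1−ρ).
No profitable deviation ⇔ 56(1−ρ^4) ≤ 47·ρ^4, i.e. ρ^4 ≥ 56/(56+47) = 56/103.
Hence ρ ≥ (56/103)^(1/4) ≈ 0.859.

0.859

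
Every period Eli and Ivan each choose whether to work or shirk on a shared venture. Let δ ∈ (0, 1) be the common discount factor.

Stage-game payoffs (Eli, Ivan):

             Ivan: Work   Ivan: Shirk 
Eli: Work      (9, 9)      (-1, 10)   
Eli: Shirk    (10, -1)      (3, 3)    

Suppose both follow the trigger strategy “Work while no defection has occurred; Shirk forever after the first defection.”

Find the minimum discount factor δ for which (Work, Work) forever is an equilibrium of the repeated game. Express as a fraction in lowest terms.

9/(1−δ) ≥ 10 + 3δ/(1−δ)
9 ≥ 10 − 7δ
δ ≥ 1/7.

1/7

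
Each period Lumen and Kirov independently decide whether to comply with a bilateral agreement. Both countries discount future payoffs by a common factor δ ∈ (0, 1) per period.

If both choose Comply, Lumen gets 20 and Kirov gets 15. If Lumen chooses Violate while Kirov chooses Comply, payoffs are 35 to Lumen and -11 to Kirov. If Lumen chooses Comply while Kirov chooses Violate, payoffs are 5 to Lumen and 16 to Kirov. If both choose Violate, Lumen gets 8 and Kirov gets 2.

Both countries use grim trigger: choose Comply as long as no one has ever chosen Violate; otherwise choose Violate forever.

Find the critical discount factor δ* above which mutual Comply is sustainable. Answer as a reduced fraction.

5/9

For Lumen: deviation gain 35−20 = 15, per-period punishment loss 20−8 = 12. IC gives δ ≥ 15/27 = 5/9.
For Kirov: gain 1, loss 13 per period, so δ ≥ 1/14.
The tighter constraint is Lumen's, so cooperation needs δ ≥ 5/9.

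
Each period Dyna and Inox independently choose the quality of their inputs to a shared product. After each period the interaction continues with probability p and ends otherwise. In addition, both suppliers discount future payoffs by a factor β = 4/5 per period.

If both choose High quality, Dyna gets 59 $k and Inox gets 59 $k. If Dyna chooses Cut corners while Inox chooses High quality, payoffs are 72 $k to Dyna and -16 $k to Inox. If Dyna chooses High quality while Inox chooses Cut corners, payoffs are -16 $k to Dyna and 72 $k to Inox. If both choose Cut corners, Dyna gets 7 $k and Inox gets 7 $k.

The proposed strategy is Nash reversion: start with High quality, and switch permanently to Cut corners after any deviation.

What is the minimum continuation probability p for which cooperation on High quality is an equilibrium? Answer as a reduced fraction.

Expected continuation weight on next period's payoff is β·p = 4/5·p, which plays the role of the discount factor.
Cooperation requires 4/5·p ≥ (72−59)/(72−7) = 1/5, hence p ≥ 1/4.

1/4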